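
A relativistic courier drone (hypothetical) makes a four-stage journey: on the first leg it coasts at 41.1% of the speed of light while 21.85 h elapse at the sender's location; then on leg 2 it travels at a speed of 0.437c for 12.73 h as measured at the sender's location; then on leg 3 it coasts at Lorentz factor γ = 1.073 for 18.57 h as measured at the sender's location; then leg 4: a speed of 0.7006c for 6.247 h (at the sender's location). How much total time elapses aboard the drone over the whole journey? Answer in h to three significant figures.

Leg 1: β = 0.411; γ = 1/√(1 − 0.411²) = 1/√0.8311 = 1.097; τ_1 = 21.85/1.097 = 19.92 h.
Leg 2: γ = 1/√(1 − 0.437²) = 1/√0.8090 = 1.112; τ_2 = 12.73/1.112 = 11.45 h.
Leg 3: γ = 1.073; τ_3 = 18.57/1.073 = 17.31 h.
Leg 4: γ = 1/√(1 − 0.7006²) = 1/√0.5092 = 1.401; τ_4 = 6.247/1.401 = 4.458 h.
Total: 19.92 + 11.45 + 17.31 + 4.458 h.

τ = 53.1 h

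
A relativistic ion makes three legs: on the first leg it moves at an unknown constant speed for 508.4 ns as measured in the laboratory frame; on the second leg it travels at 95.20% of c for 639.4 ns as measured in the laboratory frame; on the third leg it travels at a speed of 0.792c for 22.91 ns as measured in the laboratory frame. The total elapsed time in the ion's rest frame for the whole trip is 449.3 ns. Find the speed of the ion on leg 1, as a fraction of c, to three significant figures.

Leg 1: speed unknown; τ_1 = 508.4/γ_1.
Leg 2: β = 0.9520; γ = 1/√(1 − 0.9520²) = 1/√0.09370 = 3.267; τ_2 = 639.4/3.267 = 195.7 ns.
Leg 3: γ = 1/√(1 − 0.792²) = 1/√0.3727 = 1.638; τ_3 = 22.91/1.638 = 13.99 ns.
Total proper time: τ_1 + 195.7 + 13.99 = 449.3, so τ_1 = 449.3 − 209.7 = 239.6 ns.
γ_1 = 508.4/239.6 = 2.122; β = √(1 − 1/γ²) = √0.7779.

β = 0.882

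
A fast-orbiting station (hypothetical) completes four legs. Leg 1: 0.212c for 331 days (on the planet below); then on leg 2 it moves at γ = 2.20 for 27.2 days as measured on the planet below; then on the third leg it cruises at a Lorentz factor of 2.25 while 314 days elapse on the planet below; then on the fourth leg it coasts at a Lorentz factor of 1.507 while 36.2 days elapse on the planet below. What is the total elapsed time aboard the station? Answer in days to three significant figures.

τ = 499 days

Leg 1: γ = 1/√(1 − 0.212²) = 1/√0.9551 = 1.023; τ_1 = 331/1.023 = 323.5 days.
Leg 2: γ = 2.20; τ_2 = 27.2/2.200 = 12.36 days.
Leg 3: γ = 2.25; τ_3 = 314/2.250 = 139.6 days.
Leg 4: γ = 1.507; τ_4 = 36.2/1.507 = 24.02 days.
Total: 323.5 + 12.36 + 139.6 + 24.02 days.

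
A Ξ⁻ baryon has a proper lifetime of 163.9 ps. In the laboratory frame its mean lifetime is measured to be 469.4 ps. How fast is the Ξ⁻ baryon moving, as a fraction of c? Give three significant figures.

γ = Δt/τ₀ = 469.4/163.9 = 2.864
β = √(1 − 1/γ²) = √(1 − 0.1219) = √0.8781

β = 0.937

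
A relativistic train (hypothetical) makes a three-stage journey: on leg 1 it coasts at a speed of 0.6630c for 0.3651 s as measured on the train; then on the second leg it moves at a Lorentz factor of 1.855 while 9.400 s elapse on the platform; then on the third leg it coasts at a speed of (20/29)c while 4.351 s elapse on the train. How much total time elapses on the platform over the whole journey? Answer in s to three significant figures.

Δt = 15.9 s

Leg 1: γ = 1/√(1 − 0.6630²) = 1/√0.5604 = 1.336; Δt_1 = 1.336 × 0.3651 = 0.4877 s.
Leg 2: 9.400 s is already measured on the platform.
Leg 3: γ = 1/√(1 − (20/29)²) = 29/21 ≈ 1.381; Δt_3 = 1.381 × 4.351 = 6.009 s.
Total: 0.4877 + 9.400 + 6.009 s.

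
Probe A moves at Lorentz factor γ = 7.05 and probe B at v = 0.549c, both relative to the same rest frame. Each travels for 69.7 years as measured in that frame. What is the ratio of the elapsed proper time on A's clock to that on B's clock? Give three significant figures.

A: γ = 7.05. B: γ = 1/√(1 − 0.549²) = 1/√0.6986 = 1.196.
τ_A/τ_B = γ_B/γ_A = 1.196/7.050 = 0.1697, so τ_A/τ_B = 0.1697.

τ_A/τ_B = 0.170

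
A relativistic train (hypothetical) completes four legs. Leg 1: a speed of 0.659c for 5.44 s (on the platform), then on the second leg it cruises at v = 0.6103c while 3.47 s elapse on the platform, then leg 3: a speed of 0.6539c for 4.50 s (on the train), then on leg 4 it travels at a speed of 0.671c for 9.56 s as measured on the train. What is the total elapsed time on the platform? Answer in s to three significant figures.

Leg 1: 5.44 s is already measured on the platform.
Leg 2: 3.47 s is already measured on the platform.
Leg 3: γ = 1/√(1 − 0.6539²) = 1/√0.5724 = 1.322; Δt_3 = 1.322 × 4.50 = 5.948 s.
Leg 4: γ = 1/√(1 − 0.671²) = 1/√0.5498 = 1.349; Δt_4 = 1.349 × 9.56 = 12.89 s.
Total: 5.440 + 3.470 + 5.948 + 12.89 s.

Δt = 27.8 s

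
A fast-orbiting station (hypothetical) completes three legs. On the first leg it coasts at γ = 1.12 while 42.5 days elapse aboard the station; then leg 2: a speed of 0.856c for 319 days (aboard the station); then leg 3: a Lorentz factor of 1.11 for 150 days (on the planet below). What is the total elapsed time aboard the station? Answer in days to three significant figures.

Leg 1: 42.5 days is already measured aboard the station.
Leg 2: 319 days is already measured aboard the station.
Leg 3: γ = 1.11; τ_3 = 150/1.110 = 135.1 days.
Total: 42.50 + 319.0 + 135.1 days.

τ = 497 days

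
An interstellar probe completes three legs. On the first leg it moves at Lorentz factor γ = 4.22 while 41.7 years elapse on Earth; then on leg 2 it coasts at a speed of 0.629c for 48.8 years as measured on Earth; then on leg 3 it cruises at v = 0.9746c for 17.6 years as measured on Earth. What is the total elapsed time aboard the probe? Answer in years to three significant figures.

Leg 1: γ = 4.22; τ_1 = 41.7/4.220 = 9.882 years.
Leg 2: γ = 1/√(1 − 0.629²) = 1/√0.6044 = 1.286; τ_2 = 48.8/1.286 = 37.94 years.
Leg 3: γ = 1/√(1 − 0.9746²) = 1/√0.05015 = 4.465; τ_3 = 17.6/4.465 = 3.942 years.
Total: 9.882 + 37.94 + 3.942 years.

τ = 51.8 years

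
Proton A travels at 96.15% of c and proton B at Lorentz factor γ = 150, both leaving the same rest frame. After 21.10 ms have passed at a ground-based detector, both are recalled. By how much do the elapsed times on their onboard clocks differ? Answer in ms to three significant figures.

|τ_A − τ_B| = 5.66 ms

A: β = 0.9615; γ = 1/√(1 − 0.9615²) = 1/√0.07552 = 3.639; τ_A = 21.10/3.639 = 5.798 ms.
B: γ = 150; τ_B = 21.10/150.0 = 0.1407 ms.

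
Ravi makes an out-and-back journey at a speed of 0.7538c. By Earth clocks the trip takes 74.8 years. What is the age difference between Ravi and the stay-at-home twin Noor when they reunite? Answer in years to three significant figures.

γ = 1/√(1 − 0.7538²) = 1/√0.4318 = 1.522
Ravi's elapsed proper time: τ = 74.8/1.522 = 49.15 years.
Age gap = Δt − τ = 74.8 − 49.15 years.

Δt − τ = 25.6 years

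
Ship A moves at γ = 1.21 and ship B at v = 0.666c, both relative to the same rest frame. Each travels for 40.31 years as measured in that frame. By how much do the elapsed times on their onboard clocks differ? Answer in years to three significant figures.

|τ_A − τ_B| = 3.24 years

A: γ = 1.21; τ_A = 40.31/1.210 = 33.31 years.
B: γ = 1/√(1 − 0.666²) = 1/√0.5564 = 1.341; τ_B = 40.31/1.341 = 30.07 years.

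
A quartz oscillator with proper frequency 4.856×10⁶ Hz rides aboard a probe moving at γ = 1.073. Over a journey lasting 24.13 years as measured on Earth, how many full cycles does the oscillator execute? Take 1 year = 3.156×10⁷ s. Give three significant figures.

γ = 1.073
The oscillator's own cycle count is N = f × τ where τ is the proper time aboard the probe. τ = Δt/γ = 24.13/1.073 = 22.49 years = 7.097×10⁸ s.
N = 4.856×10⁶ × 7.097×10⁸ = 3.446×10¹⁵.

N = 3.45×10¹⁵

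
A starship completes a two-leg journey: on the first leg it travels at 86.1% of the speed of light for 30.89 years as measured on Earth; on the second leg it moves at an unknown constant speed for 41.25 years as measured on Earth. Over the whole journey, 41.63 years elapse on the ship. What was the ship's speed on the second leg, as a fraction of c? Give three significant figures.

β = 0.778

Leg 1: β = 0.861; γ = 1/√(1 − 0.861²) = 1/√0.2587 = 1.966; τ_1 = 30.89/1.966 = 15.71 years.
Leg 2: speed unknown; τ_2 = 41.25/γ_2.
Total proper time: 15.71 + τ_2 = 41.63, so τ_2 = 41.63 − 15.71 = 25.92 years.
γ_2 = 41.25/25.92 = 1.591; β = √(1 − 1/γ²) = √0.6052.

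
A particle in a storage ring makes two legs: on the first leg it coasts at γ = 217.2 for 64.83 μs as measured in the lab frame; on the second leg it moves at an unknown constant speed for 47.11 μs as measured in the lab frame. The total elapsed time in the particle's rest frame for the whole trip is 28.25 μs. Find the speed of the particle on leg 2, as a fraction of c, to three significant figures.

Leg 1: γ = 217.2; τ_1 = 64.83/217.2 = 0.2985 μs.
Leg 2: speed unknown; τ_2 = 47.11/γ_2.
Total proper time: 0.2985 + τ_2 = 28.25, so τ_2 = 28.25 − 0.2985 = 27.95 μs.
γ_2 = 47.11/27.95 = 1.685; β = √(1 − 1/γ²) = √0.6480.

β = 0.805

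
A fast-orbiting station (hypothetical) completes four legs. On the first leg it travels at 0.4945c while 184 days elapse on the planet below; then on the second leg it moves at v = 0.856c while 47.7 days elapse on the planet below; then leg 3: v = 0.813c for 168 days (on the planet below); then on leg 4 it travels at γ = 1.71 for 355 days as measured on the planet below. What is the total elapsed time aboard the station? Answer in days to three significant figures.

τ = 490 days

Leg 1: γ = 1/√(1 − 0.4945²) = 1/√0.7555 = 1.151; τ_1 = 184/1.151 = 159.9 days.
Leg 2: γ = 1/√(1 − 0.856²) = 1/√0.2673 = 1.934; τ_2 = 47.7/1.934 = 24.66 days.
Leg 3: γ = 1/√(1 − 0.813²) = 1/√0.3390 = 1.717; τ_3 = 168/1.717 = 97.82 days.
Leg 4: γ = 1.71; τ_4 = 355/1.710 = 207.6 days.
Total: 159.9 + 24.66 + 97.82 + 207.6 days.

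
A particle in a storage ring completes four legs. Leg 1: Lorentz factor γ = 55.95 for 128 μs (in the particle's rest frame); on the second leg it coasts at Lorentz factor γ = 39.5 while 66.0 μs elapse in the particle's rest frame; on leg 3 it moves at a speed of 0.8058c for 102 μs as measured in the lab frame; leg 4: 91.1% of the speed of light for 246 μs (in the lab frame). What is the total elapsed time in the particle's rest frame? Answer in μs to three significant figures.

τ = 356 μs

Leg 1: 128 μs is already measured in the particle's rest frame.
Leg 2: 66.0 μs is already measured in the particle's rest frame.
Leg 3: γ = 1/√(1 − 0.8058²) = 1/√0.3507 = 1.689; τ_3 = 102/1.689 = 60.40 μs.
Leg 4: β = 0.911; γ = 1/√(1 − 0.911²) = 1/√0.1701 = 2.425; τ_4 = 246/2.425 = 101.5 μs.
Total: 128.0 + 66.00 + 60.40 + 101.5 μs.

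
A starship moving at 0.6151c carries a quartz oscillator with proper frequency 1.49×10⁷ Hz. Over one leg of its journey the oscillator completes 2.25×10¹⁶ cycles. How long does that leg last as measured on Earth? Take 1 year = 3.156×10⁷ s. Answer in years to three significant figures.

Δt = 60.7 years

γ = 1/√(1 − 0.6151²) = 1/√0.6217 = 1.268
Proper time for N cycles: τ = N/f = 2.25×10¹⁶/(1.49×10⁷) = 1.510×10⁹ s = 47.85 years.
Lab-frame duration Δt = γτ = 1.268 × 47.85 = 60.69 years.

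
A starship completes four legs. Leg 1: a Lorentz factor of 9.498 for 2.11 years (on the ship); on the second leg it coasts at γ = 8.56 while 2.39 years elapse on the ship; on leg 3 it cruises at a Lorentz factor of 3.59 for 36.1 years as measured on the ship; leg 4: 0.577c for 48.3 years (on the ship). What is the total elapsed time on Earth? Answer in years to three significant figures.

Leg 1: γ = 9.498; Δt_1 = 9.498 × 2.11 = 20.04 years.
Leg 2: γ = 8.56; Δt_2 = 8.560 × 2.39 = 20.46 years.
Leg 3: γ = 3.59; Δt_3 = 3.590 × 36.1 = 129.6 years.
Leg 4: γ = 1/√(1 − 0.577²) = 1/√0.6671 = 1.224; Δt_4 = 1.224 × 48.3 = 59.14 years.
Total: 20.04 + 20.46 + 129.6 + 59.14 years.

Δt = 229 years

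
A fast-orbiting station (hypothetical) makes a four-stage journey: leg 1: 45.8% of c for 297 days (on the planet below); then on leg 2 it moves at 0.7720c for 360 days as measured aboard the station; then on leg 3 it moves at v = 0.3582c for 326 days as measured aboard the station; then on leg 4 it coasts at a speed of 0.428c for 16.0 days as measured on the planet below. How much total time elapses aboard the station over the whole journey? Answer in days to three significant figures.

τ = 964 days

Leg 1: β = 0.458; γ = 1/√(1 − 0.458²) = 1/√0.7902 = 1.125; τ_1 = 297/1.125 = 264.0 days.
Leg 2: 360 days is already measured aboard the station.
Leg 3: 326 days is already measured aboard the station.
Leg 4: γ = 1/√(1 − 0.428²) = 1/√0.8168 = 1.106; τ_4 = 16.0/1.106 = 14.46 days.
Total: 264.0 + 360.0 + 326.0 + 14.46 days.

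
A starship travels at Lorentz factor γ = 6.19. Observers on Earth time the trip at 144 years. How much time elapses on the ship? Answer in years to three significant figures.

γ = 6.19
The interval measured on Earth is the dilated one; the clock on the ship measures the proper time τ = Δt/γ = 144/6.190 years.

τ = 23.3 years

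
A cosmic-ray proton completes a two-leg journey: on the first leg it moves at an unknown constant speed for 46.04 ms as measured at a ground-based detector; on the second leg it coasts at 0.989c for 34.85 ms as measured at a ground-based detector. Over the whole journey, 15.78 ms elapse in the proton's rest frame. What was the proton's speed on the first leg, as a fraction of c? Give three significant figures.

β = 0.973

Leg 1: speed unknown; τ_1 = 46.04/γ_1.
Leg 2: γ = 1/√(1 − 0.989²) = 1/√0.02188 = 6.761; τ_2 = 34.85/6.761 = 5.155 ms.
Total proper time: τ_1 + 5.155 = 15.78, so τ_1 = 15.78 − 5.155 = 10.63 ms.
γ_1 = 46.04/10.63 = 4.333; β = √(1 − 1/γ²) = √0.9467.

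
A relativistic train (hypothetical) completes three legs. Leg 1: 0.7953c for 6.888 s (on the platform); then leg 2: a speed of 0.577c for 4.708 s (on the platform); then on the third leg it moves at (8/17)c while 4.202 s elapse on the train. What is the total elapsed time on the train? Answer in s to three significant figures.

τ = 12.2 s

Leg 1: γ = 1/√(1 − 0.7953²) = 1/√0.3675 = 1.650; τ_1 = 6.888/1.650 = 4.176 s.
Leg 2: γ = 1/√(1 − 0.577²) = 1/√0.6671 = 1.224; τ_2 = 4.708/1.224 = 3.845 s.
Leg 3: 4.202 s is already measured on the train.
Total: 4.176 + 3.845 + 4.202 s.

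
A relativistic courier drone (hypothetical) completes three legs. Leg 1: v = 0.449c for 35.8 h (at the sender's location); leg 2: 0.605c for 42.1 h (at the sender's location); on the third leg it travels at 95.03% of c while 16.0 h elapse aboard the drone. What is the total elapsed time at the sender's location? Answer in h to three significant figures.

Δt = 129 h

Leg 1: 35.8 h is already measured at the sender's location.
Leg 2: 42.1 h is already measured at the sender's location.
Leg 3: β = 0.9503; γ = 1/√(1 − 0.9503²) = 1/√0.09693 = 3.212; Δt_3 = 3.212 × 16.0 = 51.39 h.
Total: 35.80 + 42.10 + 51.39 h.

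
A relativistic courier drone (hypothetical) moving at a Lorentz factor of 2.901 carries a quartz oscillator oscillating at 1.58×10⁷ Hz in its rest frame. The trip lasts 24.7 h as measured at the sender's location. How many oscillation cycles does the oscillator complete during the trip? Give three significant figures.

γ = 2.901
The oscillator's own cycle count is N = f × τ where τ is the proper time aboard the drone. τ = Δt/γ = 24.7/2.901 = 8.514 h = 3.065×10⁴ s.
N = 1.58×10⁷ × 3.065×10⁴ = 4.843×10¹¹.

N = 4.84×10¹¹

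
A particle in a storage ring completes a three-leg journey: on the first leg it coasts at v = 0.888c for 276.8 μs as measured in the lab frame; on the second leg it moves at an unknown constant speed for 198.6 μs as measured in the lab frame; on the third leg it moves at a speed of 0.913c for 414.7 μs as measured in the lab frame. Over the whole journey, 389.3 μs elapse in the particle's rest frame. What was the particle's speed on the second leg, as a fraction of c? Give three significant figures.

β = 0.884

Leg 1: γ = 1/√(1 − 0.888²) = 1/√0.2115 = 2.175; τ_1 = 276.8/2.175 = 127.3 μs.
Leg 2: speed unknown; τ_2 = 198.6/γ_2.
Leg 3: γ = 1/√(1 − 0.913²) = 1/√0.1664 = 2.451; τ_3 = 414.7/2.451 = 169.2 μs.
Total proper time: 127.3 + τ_2 + 169.2 = 389.3, so τ_2 = 389.3 − 296.5 = 92.83 μs.
γ_2 = 198.6/92.83 = 2.139; β = √(1 − 1/γ²) = √0.7815.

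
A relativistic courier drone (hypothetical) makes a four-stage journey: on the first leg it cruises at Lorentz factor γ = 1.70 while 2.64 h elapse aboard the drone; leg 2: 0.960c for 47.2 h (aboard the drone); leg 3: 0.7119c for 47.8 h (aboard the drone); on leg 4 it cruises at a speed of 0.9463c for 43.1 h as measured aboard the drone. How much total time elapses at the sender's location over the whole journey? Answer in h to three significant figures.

Δt = 374 h

Leg 1: γ = 1.70; Δt_1 = 1.700 × 2.64 = 4.488 h.
Leg 2: γ = 1/√(1 − 0.960²) = 25/7 ≈ 3.571; Δt_2 = 3.571 × 47.2 = 168.6 h.
Leg 3: γ = 1/√(1 − 0.7119²) = 1/√0.4932 = 1.424; Δt_3 = 1.424 × 47.8 = 68.06 h.
Leg 4: γ = 1/√(1 − 0.9463²) = 1/√0.1045 = 3.093; Δt_4 = 3.093 × 43.1 = 133.3 h.
Total: 4.488 + 168.6 + 68.06 + 133.3 h.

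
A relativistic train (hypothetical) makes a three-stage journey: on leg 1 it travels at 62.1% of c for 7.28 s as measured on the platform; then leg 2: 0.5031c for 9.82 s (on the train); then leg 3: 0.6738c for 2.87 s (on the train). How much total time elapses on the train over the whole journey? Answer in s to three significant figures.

Leg 1: β = 0.621; γ = 1/√(1 − 0.621²) = 1/√0.6144 = 1.276; τ_1 = 7.28/1.276 = 5.706 s.
Leg 2: 9.82 s is already measured on the train.
Leg 3: 2.87 s is already measured on the train.
Total: 5.706 + 9.820 + 2.870 s.

τ = 18.4 s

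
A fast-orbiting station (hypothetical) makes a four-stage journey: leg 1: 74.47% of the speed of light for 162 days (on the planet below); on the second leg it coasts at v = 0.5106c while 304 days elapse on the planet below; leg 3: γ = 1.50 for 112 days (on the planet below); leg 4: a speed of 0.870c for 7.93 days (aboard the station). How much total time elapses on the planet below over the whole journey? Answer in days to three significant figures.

Leg 1: 162 days is already measured on the planet below.
Leg 2: 304 days is already measured on the planet below.
Leg 3: 112 days is already measured on the planet below.
Leg 4: γ = 1/√(1 − 0.870²) = 1/√0.2431 = 2.028; Δt_4 = 2.028 × 7.93 = 16.08 days.
Total: 162.0 + 304.0 + 112.0 + 16.08 days.

Δt = 594 days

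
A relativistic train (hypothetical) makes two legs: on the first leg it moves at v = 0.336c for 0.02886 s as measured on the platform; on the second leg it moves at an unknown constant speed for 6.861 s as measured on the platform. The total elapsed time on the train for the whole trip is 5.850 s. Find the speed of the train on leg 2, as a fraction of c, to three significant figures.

β = 0.529

Leg 1: γ = 1/√(1 − 0.336²) = 1/√0.8871 = 1.062; τ_1 = 0.02886/1.062 = 0.02718 s.
Leg 2: speed unknown; τ_2 = 6.861/γ_2.
Total proper time: 0.02718 + τ_2 = 5.850, so τ_2 = 5.850 − 0.02718 = 5.823 s.
γ_2 = 6.861/5.823 = 1.178; β = √(1 − 1/γ²) = √0.2797.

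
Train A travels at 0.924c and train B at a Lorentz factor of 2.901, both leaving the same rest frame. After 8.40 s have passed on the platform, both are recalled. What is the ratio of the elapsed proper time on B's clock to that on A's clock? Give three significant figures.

A: γ = 1/√(1 − 0.924²) = 1/√0.1462 = 2.615. B: γ = 2.901.
τ_A/τ_B = γ_B/γ_A = 2.901/2.615 = 1.109, so τ_B/τ_A = 0.9015.

τ_B/τ_A = 0.901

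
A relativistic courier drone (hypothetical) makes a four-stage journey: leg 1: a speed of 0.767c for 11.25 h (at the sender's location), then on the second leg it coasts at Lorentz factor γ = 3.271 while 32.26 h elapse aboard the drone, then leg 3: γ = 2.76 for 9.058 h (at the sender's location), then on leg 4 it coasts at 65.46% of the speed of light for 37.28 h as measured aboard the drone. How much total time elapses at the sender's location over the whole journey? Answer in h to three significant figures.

Δt = 175 h

Leg 1: 11.25 h is already measured at the sender's location.
Leg 2: γ = 3.271; Δt_2 = 3.271 × 32.26 = 105.5 h.
Leg 3: 9.058 h is already measured at the sender's location.
Leg 4: β = 0.6546; γ = 1/√(1 − 0.6546²) = 1/√0.5715 = 1.323; Δt_4 = 1.323 × 37.28 = 49.31 h.
Total: 11.25 + 105.5 + 9.058 + 49.31 h.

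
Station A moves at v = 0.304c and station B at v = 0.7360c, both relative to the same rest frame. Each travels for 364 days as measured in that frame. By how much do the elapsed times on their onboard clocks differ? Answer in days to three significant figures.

A: γ = 1/√(1 − 0.304²) = 1/√0.9076 = 1.050; τ_A = 364/1.050 = 346.8 days.
B: γ = 1/√(1 − 0.7360²) = 1/√0.4583 = 1.477; τ_B = 364/1.477 = 246.4 days.

|τ_A − τ_B| = 100 days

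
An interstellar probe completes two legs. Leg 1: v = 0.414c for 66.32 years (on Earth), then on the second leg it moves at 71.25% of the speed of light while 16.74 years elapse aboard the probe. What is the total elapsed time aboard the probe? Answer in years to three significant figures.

Leg 1: γ = 1/√(1 − 0.414²) = 1/√0.8286 = 1.099; τ_1 = 66.32/1.099 = 60.37 years.
Leg 2: 16.74 years is already measured aboard the probe.
Total: 60.37 + 16.74 years.

τ = 77.1 years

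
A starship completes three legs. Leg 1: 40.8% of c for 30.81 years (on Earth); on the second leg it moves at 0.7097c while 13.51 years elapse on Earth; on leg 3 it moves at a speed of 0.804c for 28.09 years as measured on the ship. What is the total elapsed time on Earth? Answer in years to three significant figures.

Leg 1: 30.81 years is already measured on Earth.
Leg 2: 13.51 years is already measured on Earth.
Leg 3: γ = 1/√(1 − 0.804²) = 1/√0.3536 = 1.682; Δt_3 = 1.682 × 28.09 = 47.24 years.
Total: 30.81 + 13.51 + 47.24 years.

Δt = 91.6 years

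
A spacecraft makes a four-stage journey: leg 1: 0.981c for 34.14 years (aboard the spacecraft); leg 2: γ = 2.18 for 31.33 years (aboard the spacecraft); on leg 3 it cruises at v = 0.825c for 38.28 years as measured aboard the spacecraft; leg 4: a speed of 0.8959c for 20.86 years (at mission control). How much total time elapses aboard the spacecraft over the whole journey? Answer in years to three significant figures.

τ = 113 years

Leg 1: 34.14 years is already measured aboard the spacecraft.
Leg 2: 31.33 years is already measured aboard the spacecraft.
Leg 3: 38.28 years is already measured aboard the spacecraft.
Leg 4: γ = 1/√(1 − 0.8959²) = 1/√0.1974 = 2.251; τ_4 = 20.86/2.251 = 9.267 years.
Total: 34.14 + 31.33 + 38.28 + 9.267 years.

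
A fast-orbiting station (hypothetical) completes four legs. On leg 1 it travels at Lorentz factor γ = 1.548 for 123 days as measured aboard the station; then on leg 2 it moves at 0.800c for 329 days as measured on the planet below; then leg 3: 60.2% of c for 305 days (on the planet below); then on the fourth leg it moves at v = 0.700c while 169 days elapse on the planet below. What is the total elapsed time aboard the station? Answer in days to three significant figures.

τ = 685 days

Leg 1: 123 days is already measured aboard the station.
Leg 2: γ = 1/√(1 − 0.800²) = 5/3 ≈ 1.667; τ_2 = 329/1.667 = 197.4 days.
Leg 3: β = 0.602; γ = 1/√(1 − 0.602²) = 1/√0.6376 = 1.252; τ_3 = 305/1.252 = 243.5 days.
Leg 4: γ = 1/√(1 − 0.700²) = 1/√0.5100 = 1.400; τ_4 = 169/1.400 = 120.7 days.
Total: 123.0 + 197.4 + 243.5 + 120.7 days.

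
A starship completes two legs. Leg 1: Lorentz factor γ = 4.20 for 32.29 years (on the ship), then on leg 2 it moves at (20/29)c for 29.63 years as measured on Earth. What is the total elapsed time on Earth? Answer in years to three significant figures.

Δt = 165 years

Leg 1: γ = 4.20; Δt_1 = 4.200 × 32.29 = 135.6 years.
Leg 2: 29.63 years is already measured on Earth.
Total: 135.6 + 29.63 years.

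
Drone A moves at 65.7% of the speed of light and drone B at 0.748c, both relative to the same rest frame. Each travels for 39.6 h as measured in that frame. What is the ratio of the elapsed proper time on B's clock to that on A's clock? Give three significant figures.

τ_B/τ_A = 0.880

A: β = 0.657; γ = 1/√(1 − 0.657²) = 1/√0.5684 = 1.326. B: γ = 1/√(1 − 0.748²) = 1/√0.4405 = 1.507.
τ_A/τ_B = γ_B/γ_A = 1.507/1.326 = 1.136, so τ_B/τ_A = 0.8804.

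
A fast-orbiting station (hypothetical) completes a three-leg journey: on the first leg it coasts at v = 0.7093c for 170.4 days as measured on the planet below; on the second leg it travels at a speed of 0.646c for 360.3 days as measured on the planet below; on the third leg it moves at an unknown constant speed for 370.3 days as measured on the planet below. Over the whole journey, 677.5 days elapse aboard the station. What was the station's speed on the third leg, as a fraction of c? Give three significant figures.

β = 0.647

Leg 1: γ = 1/√(1 − 0.7093²) = 1/√0.4969 = 1.419; τ_1 = 170.4/1.419 = 120.1 days.
Leg 2: γ = 1/√(1 − 0.646²) = 1/√0.5827 = 1.310; τ_2 = 360.3/1.310 = 275.0 days.
Leg 3: speed unknown; τ_3 = 370.3/γ_3.
Total proper time: 120.1 + 275.0 + τ_3 = 677.5, so τ_3 = 677.5 − 395.1 = 282.4 days.
γ_3 = 370.3/282.4 = 1.311; β = √(1 − 1/γ²) = √0.4186.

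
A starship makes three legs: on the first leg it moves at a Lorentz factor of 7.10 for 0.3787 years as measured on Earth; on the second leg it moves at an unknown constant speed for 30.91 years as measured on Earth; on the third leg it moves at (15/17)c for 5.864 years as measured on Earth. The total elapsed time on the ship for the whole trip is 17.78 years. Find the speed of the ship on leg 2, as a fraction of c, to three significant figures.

Leg 1: γ = 7.10; τ_1 = 0.3787/7.100 = 0.05334 years.
Leg 2: speed unknown; τ_2 = 30.91/γ_2.
Leg 3: γ = 1/√(1 − (15/17)²) = 17/8 = 2.125; τ_3 = 5.864/2.125 = 2.760 years.
Total proper time: 0.05334 + τ_2 + 2.760 = 17.78, so τ_2 = 17.78 − 2.813 = 14.97 years.
γ_2 = 30.91/14.97 = 2.065; β = √(1 − 1/γ²) = √0.7655.

β = 0.875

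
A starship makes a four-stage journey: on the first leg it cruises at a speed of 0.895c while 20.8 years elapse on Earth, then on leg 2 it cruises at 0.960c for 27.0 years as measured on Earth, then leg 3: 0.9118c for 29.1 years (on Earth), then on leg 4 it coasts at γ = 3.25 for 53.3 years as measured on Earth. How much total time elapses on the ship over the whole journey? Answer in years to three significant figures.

Leg 1: γ = 1/√(1 − 0.895²) = 1/√0.1990 = 2.242; τ_1 = 20.8/2.242 = 9.278 years.
Leg 2: γ = 1/√(1 − 0.960²) = 25/7 ≈ 3.571; τ_2 = 27.0/3.571 = 7.560 years.
Leg 3: γ = 1/√(1 − 0.9118²) = 1/√0.1686 = 2.435; τ_3 = 29.1/2.435 = 11.95 years.
Leg 4: γ = 3.25; τ_4 = 53.3/3.250 = 16.40 years.
Total: 9.278 + 7.560 + 11.95 + 16.40 years.

τ = 45.2 years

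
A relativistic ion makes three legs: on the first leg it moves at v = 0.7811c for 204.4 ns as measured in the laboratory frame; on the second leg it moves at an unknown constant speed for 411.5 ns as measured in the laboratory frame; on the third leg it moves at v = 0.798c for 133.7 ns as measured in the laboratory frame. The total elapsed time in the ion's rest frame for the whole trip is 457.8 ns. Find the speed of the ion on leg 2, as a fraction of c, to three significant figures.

β = 0.795

Leg 1: γ = 1/√(1 − 0.7811²) = 1/√0.3899 = 1.602; τ_1 = 204.4/1.602 = 127.6 ns.
Leg 2: speed unknown; τ_2 = 411.5/γ_2.
Leg 3: γ = 1/√(1 − 0.798²) = 1/√0.3632 = 1.659; τ_3 = 133.7/1.659 = 80.58 ns.
Total proper time: 127.6 + τ_2 + 80.58 = 457.8, so τ_2 = 457.8 − 208.2 = 249.6 ns.
γ_2 = 411.5/249.6 = 1.649; β = √(1 − 1/γ²) = √0.6321.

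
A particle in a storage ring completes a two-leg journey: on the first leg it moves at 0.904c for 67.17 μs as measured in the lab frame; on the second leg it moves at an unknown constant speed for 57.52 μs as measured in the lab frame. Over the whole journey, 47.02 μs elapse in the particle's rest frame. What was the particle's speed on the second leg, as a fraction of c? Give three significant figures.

Leg 1: γ = 1/√(1 − 0.904²) = 1/√0.1828 = 2.339; τ_1 = 67.17/2.339 = 28.72 μs.
Leg 2: speed unknown; τ_2 = 57.52/γ_2.
Total proper time: 28.72 + τ_2 = 47.02, so τ_2 = 47.02 − 28.72 = 18.30 μs.
γ_2 = 57.52/18.30 = 3.143; β = √(1 − 1/γ²) = √0.8988.

β = 0.948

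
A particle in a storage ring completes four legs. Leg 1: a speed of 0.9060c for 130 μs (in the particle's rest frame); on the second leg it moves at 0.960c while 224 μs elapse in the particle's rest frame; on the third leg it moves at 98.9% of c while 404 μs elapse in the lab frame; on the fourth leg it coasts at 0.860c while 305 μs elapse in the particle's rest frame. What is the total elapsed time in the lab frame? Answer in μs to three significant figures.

Leg 1: γ = 1/√(1 − 0.9060²) = 1/√0.1792 = 2.363; Δt_1 = 2.363 × 130 = 307.1 μs.
Leg 2: γ = 1/√(1 − 0.960²) = 25/7 ≈ 3.571; Δt_2 = 3.571 × 224 = 800.0 μs.
Leg 3: 404 μs is already measured in the lab frame.
Leg 4: γ = 1/√(1 − 0.860²) = 1/√0.2604 = 1.960; Δt_4 = 1.960 × 305 = 597.7 μs.
Total: 307.1 + 800.0 + 404.0 + 597.7 μs.

Δt = 2110 μs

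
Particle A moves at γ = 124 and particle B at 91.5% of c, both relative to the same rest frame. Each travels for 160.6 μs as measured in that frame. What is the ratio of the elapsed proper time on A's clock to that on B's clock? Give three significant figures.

A: γ = 124. B: β = 0.915; γ = 1/√(1 − 0.915²) = 1/√0.1628 = 2.479.
τ_A/τ_B = γ_B/γ_A = 2.479/124.0 = 0.01999, so τ_A/τ_B = 0.01999.

τ_A/τ_B = 0.0200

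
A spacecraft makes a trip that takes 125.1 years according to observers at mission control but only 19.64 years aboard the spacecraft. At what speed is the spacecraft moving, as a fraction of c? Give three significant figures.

β = 0.988

The proper time is measured aboard the spacecraft (both events occur at the spacecraft's location); Δt is measured at mission control. γ = Δt/τ = 125.1/19.64 = 6.370.
β = √(1 − 1/γ²) = √(1 − 0.02465) = √0.9754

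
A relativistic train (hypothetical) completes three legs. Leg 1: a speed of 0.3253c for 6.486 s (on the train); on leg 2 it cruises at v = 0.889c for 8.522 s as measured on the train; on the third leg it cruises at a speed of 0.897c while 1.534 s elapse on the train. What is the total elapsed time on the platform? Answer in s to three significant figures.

Δt = 28.9 s

Leg 1: γ = 1/√(1 − 0.3253²) = 1/√0.8942 = 1.058; Δt_1 = 1.058 × 6.486 = 6.859 s.
Leg 2: γ = 1/√(1 − 0.889²) = 1/√0.2097 = 2.184; Δt_2 = 2.184 × 8.522 = 18.61 s.
Leg 3: γ = 1/√(1 − 0.897²) = 1/√0.1954 = 2.262; Δt_3 = 2.262 × 1.534 = 3.470 s.
Total: 6.859 + 18.61 + 3.470 s.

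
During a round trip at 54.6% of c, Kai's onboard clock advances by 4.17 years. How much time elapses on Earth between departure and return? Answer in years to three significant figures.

Δt = 4.98 years

β = 0.546; γ = 1/√(1 − 0.546²) = 1/√0.7019 = 1.194
Earth-frame duration is the dilated interval: Δt = γτ = 1.194 × 4.17 years.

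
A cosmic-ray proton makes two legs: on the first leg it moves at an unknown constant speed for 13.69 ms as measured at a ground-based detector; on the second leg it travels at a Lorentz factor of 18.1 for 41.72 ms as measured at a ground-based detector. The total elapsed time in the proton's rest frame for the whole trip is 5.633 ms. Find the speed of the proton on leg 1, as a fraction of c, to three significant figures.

β = 0.970

Leg 1: speed unknown; τ_1 = 13.69/γ_1.
Leg 2: γ = 18.1; τ_2 = 41.72/18.10 = 2.305 ms.
Total proper time: τ_1 + 2.305 = 5.633, so τ_1 = 5.633 − 2.305 = 3.328 ms.
γ_1 = 13.69/3.328 = 4.114; β = √(1 − 1/γ²) = √0.9409.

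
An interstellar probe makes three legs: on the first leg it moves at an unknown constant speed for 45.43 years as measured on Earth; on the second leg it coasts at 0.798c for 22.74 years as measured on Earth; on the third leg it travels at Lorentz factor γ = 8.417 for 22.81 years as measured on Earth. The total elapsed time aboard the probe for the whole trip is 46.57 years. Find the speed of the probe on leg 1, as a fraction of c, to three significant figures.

Leg 1: speed unknown; τ_1 = 45.43/γ_1.
Leg 2: γ = 1/√(1 − 0.798²) = 1/√0.3632 = 1.659; τ_2 = 22.74/1.659 = 13.70 years.
Leg 3: γ = 8.417; τ_3 = 22.81/8.417 = 2.710 years.
Total proper time: τ_1 + 13.70 + 2.710 = 46.57, so τ_1 = 46.57 − 16.41 = 30.16 years.
γ_1 = 45.43/30.16 = 1.507; β = √(1 − 1/γ²) = √0.5594.

β = 0.748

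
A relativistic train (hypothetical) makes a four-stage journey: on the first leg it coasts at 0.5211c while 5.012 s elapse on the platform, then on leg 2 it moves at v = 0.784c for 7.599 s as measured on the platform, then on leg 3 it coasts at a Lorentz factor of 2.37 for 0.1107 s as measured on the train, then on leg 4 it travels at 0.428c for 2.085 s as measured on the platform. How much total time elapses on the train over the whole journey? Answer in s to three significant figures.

τ = 11.0 s

Leg 1: γ = 1/√(1 − 0.5211²) = 1/√0.7285 = 1.172; τ_1 = 5.012/1.172 = 4.278 s.
Leg 2: γ = 1/√(1 − 0.784²) = 1/√0.3853 = 1.611; τ_2 = 7.599/1.611 = 4.717 s.
Leg 3: 0.1107 s is already measured on the train.
Leg 4: γ = 1/√(1 − 0.428²) = 1/√0.8168 = 1.106; τ_4 = 2.085/1.106 = 1.884 s.
Total: 4.278 + 4.717 + 0.1107 + 1.884 s.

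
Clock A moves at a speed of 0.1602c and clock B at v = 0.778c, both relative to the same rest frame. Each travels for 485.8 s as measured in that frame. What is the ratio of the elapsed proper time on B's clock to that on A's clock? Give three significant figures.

τ_B/τ_A = 0.636

A: γ = 1/√(1 − 0.1602²) = 1/√0.9743 = 1.013. B: γ = 1/√(1 − 0.778²) = 1/√0.3947 = 1.592.
τ_A/τ_B = γ_B/γ_A = 1.592/1.013 = 1.571, so τ_B/τ_A = 0.6365.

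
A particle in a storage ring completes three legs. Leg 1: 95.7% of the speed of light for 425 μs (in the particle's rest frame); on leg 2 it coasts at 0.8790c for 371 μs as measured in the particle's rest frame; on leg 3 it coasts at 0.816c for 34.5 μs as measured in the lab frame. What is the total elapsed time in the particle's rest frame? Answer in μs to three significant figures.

Leg 1: 425 μs is already measured in the particle's rest frame.
Leg 2: 371 μs is already measured in the particle's rest frame.
Leg 3: γ = 1/√(1 − 0.816²) = 1/√0.3341 = 1.730; τ_3 = 34.5/1.730 = 19.94 μs.
Total: 425.0 + 371.0 + 19.94 μs.

τ = 816 μs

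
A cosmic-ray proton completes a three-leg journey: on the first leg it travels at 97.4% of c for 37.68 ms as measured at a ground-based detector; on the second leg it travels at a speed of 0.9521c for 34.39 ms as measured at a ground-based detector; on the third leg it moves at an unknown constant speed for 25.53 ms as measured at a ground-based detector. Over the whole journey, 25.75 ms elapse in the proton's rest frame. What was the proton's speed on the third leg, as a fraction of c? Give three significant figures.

Leg 1: β = 0.974; γ = 1/√(1 − 0.974²) = 1/√0.05132 = 4.414; τ_1 = 37.68/4.414 = 8.536 ms.
Leg 2: γ = 1/√(1 − 0.9521²) = 1/√0.09351 = 3.270; τ_2 = 34.39/3.270 = 10.52 ms.
Leg 3: speed unknown; τ_3 = 25.53/γ_3.
Total proper time: 8.536 + 10.52 + τ_3 = 25.75, so τ_3 = 25.75 − 19.05 = 6.698 ms.
γ_3 = 25.53/6.698 = 3.812; β = √(1 − 1/γ²) = √0.9312.

β = 0.965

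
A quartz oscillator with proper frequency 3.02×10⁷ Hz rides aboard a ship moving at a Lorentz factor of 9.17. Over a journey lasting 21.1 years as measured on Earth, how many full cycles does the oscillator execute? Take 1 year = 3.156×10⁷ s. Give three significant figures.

γ = 9.17
The oscillator's own cycle count is N = f × τ where τ is the proper time on the ship. τ = Δt/γ = 21.1/9.170 = 2.301 years = 7.262×10⁷ s.
N = 3.02×10⁷ × 7.262×10⁷ = 2.193×10¹⁵.

N = 2.19×10¹⁵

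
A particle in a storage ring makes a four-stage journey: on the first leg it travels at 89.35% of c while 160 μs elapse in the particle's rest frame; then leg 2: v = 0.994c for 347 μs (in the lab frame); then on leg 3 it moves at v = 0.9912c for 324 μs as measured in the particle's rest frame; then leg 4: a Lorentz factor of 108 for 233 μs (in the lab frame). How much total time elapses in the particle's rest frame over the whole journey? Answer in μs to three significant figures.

Leg 1: 160 μs is already measured in the particle's rest frame.
Leg 2: γ = 1/√(1 − 0.994²) = 1/√0.01196 = 9.142; τ_2 = 347/9.142 = 37.95 μs.
Leg 3: 324 μs is already measured in the particle's rest frame.
Leg 4: γ = 108; τ_4 = 233/108.0 = 2.157 μs.
Total: 160.0 + 37.95 + 324.0 + 2.157 μs.

τ = 524 μs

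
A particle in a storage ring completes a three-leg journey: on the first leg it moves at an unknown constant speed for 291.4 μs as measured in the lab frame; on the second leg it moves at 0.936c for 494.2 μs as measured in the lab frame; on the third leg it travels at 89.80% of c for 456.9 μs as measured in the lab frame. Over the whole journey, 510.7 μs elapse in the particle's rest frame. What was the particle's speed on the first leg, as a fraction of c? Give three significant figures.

Leg 1: speed unknown; τ_1 = 291.4/γ_1.
Leg 2: γ = 1/√(1 − 0.936²) = 1/√0.1239 = 2.841; τ_2 = 494.2/2.841 = 174.0 μs.
Leg 3: β = 0.8980; γ = 1/√(1 − 0.8980²) = 1/√0.1936 = 2.273; τ_3 = 456.9/2.273 = 201.0 μs.
Total proper time: τ_1 + 174.0 + 201.0 = 510.7, so τ_1 = 510.7 − 375.0 = 135.7 μs.
γ_1 = 291.4/135.7 = 2.147; β = √(1 − 1/γ²) = √0.7831.

β = 0.885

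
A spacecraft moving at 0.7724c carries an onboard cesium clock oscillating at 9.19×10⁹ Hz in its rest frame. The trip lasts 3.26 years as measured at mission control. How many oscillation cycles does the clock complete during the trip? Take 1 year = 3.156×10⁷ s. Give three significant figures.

N = 6.01×10¹⁷

γ = 1/√(1 − 0.7724²) = 1/√0.4034 = 1.574
The oscillator's own cycle count is N = f × τ where τ is the proper time aboard the spacecraft. τ = Δt/γ = 3.26/1.574 = 2.071 years = 6.535×10⁷ s.
N = 9.19×10⁹ × 6.535×10⁷ = 6.005×10¹⁷.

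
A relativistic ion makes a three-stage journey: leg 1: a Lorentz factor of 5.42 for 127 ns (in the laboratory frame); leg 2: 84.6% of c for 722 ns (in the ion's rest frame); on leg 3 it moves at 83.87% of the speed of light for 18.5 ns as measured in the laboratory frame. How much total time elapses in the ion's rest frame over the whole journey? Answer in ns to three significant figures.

Leg 1: γ = 5.42; τ_1 = 127/5.420 = 23.43 ns.
Leg 2: 722 ns is already measured in the ion's rest frame.
Leg 3: β = 0.8387; γ = 1/√(1 − 0.8387²) = 1/√0.2966 = 1.836; τ_3 = 18.5/1.836 = 10.07 ns.
Total: 23.43 + 722.0 + 10.07 ns.

τ = 756 ns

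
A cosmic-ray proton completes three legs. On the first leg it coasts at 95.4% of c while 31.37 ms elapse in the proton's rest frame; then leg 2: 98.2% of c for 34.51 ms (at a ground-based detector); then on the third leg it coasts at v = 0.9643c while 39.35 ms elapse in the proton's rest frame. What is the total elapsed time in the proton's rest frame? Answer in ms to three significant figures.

τ = 77.2 ms

Leg 1: 31.37 ms is already measured in the proton's rest frame.
Leg 2: β = 0.982; γ = 1/√(1 − 0.982²) = 1/√0.03568 = 5.294; τ_2 = 34.51/5.294 = 6.518 ms.
Leg 3: 39.35 ms is already measured in the proton's rest frame.
Total: 31.37 + 6.518 + 39.35 ms.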